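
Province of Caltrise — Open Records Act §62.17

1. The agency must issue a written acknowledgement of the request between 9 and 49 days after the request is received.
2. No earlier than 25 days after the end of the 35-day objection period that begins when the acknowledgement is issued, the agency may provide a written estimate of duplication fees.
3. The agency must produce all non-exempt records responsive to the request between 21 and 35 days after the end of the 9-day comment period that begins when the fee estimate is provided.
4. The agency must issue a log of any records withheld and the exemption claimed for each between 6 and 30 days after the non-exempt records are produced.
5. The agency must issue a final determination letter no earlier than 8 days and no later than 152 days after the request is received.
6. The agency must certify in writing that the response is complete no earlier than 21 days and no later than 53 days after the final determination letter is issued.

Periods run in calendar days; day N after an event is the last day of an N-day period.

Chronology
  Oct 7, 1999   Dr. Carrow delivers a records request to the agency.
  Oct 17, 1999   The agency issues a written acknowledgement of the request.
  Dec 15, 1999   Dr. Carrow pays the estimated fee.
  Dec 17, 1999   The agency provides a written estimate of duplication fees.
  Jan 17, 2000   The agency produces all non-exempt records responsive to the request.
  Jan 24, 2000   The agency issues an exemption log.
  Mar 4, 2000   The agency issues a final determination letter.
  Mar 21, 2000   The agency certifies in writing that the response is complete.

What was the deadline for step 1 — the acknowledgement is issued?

Nov 25, 1999

Step 1 runs from Oct 7, 1999, when the request is received. The window is 9–49 days after Oct 7, 1999; it closes on Nov 25, 1999.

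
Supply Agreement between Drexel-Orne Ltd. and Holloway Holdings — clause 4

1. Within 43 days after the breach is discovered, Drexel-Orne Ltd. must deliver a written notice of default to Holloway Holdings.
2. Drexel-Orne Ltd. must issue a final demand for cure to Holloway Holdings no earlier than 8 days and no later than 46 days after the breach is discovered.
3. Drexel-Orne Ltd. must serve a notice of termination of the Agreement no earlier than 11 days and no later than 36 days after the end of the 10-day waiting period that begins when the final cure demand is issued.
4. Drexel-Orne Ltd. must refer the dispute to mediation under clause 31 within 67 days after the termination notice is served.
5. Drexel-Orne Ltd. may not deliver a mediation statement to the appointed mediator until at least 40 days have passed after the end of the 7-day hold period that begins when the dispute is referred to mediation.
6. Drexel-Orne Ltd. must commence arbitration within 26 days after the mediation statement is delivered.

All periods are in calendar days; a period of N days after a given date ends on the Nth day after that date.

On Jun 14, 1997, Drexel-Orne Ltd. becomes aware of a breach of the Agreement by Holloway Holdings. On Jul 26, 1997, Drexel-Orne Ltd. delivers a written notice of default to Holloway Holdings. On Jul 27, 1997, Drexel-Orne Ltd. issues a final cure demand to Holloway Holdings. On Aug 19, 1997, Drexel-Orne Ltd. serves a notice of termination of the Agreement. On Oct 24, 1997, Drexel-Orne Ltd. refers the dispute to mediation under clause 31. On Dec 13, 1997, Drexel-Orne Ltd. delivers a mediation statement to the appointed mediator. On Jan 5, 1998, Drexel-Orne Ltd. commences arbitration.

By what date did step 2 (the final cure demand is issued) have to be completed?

Step 2 runs from Jun 14, 1997, when the breach is discovered. The window is 8–46 days after Jun 14, 1997; it closes on Jul 30, 1997.

Jul 30, 1997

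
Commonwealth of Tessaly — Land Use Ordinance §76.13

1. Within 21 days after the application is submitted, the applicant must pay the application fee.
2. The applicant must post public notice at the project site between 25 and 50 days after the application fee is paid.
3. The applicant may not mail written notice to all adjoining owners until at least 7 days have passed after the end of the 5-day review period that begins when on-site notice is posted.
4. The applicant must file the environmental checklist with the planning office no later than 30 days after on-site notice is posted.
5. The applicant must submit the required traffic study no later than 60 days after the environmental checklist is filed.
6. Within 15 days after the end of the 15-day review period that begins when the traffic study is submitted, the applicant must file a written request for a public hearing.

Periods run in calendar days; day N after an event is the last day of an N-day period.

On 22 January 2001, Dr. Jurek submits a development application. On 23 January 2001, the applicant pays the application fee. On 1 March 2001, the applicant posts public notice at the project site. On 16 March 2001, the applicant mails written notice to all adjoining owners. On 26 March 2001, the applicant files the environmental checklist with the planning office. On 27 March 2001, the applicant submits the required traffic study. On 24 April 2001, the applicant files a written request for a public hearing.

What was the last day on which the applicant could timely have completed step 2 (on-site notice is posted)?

Step 2 runs from 23 January 2001, when the application fee is paid. The window is 25–50 days after 23 January 2001; it closes on 14 March 2001.

14 March 2001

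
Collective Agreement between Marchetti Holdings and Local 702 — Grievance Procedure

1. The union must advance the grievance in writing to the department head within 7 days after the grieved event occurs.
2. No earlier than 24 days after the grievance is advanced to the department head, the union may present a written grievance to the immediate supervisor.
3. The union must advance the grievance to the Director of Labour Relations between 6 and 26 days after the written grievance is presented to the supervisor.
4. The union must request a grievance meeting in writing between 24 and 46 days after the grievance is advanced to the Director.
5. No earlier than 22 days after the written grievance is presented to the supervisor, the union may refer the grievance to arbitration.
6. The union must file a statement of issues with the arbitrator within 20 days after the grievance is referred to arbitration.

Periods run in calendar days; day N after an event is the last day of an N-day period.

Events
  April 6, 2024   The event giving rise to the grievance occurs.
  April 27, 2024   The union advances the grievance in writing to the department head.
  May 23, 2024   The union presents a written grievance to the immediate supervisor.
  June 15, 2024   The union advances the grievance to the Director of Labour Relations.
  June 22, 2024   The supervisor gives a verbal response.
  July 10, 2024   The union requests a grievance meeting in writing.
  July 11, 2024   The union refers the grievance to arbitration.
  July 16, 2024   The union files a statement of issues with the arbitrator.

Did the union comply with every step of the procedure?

Step 1 — counting 7 days from April 6, 2024 (when the grieved event occurs) gives a deadline of April 13, 2024; April 27, 2024 misses that deadline by 14 days.
The procedure was therefore not followed at step 1.

No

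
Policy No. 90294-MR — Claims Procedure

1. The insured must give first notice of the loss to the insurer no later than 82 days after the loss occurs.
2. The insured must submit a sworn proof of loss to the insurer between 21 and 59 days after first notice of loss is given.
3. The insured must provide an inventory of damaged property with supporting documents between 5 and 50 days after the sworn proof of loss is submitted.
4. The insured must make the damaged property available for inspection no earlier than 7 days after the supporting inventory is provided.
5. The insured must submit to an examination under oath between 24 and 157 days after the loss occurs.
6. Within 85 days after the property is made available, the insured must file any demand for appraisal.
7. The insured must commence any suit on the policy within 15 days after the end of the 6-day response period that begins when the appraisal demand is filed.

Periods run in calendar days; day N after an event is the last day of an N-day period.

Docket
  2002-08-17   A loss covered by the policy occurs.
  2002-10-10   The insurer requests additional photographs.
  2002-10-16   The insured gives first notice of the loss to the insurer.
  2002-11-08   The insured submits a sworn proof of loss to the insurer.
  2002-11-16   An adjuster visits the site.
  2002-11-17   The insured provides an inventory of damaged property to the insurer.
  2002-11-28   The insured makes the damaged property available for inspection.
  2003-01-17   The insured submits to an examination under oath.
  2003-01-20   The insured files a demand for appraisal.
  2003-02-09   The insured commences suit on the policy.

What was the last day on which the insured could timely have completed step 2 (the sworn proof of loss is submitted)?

Step 2 runs from 2002-10-16, when first notice of loss is given. The window is 21–59 days after 2002-10-16; it closes on 2002-12-14.

2002-12-14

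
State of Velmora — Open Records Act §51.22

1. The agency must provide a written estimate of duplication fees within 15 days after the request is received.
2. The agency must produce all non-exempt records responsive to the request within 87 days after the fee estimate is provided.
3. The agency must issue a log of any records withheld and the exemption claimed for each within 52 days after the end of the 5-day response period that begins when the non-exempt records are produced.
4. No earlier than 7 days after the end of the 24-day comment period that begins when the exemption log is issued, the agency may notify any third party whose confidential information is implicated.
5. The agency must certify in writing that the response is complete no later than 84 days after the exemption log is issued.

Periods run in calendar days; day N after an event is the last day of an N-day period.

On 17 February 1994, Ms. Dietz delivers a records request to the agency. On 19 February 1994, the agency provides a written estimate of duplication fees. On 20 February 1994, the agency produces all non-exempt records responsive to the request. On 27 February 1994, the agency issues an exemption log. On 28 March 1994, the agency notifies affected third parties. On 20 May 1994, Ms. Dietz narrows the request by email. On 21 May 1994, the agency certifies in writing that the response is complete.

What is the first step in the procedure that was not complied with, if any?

Step 4

Step 1: 15 days after 17 February 1994 (when the request is received) is 4 March 1994; 19 February 1994 is within that limit.
Step 2: 87 days after 19 February 1994 (when the fee estimate is provided) is 17 May 1994; completed 20 February 1994, before the deadline.
Step 3: 52 days after 25 February 1994 (end of the 5-day response period, which began when the non-exempt records are produced on 20 February 1994) is 18 April 1994; 27 February 1994 is within that limit.
Step 4: the earliest permitted date is 7 days after 23 March 1994 (end of the 24-day comment period, which began when the exemption log is issued on 27 February 1994), i.e. 30 March 1994; acted on 28 March 1994, 2 days prematurely.
Later steps need not be reached.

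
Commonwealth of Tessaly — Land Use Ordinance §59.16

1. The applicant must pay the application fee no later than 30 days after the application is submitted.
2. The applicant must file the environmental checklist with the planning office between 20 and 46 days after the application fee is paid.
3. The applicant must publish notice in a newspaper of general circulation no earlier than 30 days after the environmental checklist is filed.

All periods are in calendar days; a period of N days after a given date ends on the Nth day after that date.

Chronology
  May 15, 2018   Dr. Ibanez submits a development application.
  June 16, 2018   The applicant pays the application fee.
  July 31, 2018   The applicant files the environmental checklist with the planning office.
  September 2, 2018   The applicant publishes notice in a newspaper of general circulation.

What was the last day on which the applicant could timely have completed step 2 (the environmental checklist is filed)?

Step 2 runs from June 16, 2018, when the application fee is paid. The window is 20–46 days after June 16, 2018; it closes on August 1, 2018.

August 1, 2018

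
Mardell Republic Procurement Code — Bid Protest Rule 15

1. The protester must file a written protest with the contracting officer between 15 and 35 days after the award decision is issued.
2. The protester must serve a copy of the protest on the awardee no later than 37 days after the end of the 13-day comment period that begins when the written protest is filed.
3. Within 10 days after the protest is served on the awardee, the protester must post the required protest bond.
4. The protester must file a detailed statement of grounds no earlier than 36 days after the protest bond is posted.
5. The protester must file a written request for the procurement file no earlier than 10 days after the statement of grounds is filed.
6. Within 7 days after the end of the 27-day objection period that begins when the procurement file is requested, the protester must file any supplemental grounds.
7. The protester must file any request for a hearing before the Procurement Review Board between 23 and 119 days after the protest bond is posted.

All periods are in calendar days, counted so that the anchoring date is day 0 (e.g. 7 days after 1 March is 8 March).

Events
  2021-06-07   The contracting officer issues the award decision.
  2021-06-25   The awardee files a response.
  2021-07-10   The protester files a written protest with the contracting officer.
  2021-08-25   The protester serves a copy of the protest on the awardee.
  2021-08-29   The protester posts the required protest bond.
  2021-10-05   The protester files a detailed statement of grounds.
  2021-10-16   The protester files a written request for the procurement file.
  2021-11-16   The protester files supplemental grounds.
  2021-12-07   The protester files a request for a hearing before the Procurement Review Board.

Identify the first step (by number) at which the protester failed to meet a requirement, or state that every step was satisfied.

None — every step was satisfied

(1) the permitted window runs from 2021-06-07 + 15 = 2021-06-22 to 2021-06-07 + 35 = 2021-07-12; 2021-07-10 falls inside that range.
(2) due by 2021-07-23 + 37 days = 2021-08-29; 2021-08-25 is within that limit.
(3) due by 2021-08-25 + 10 days = 2021-09-04; completed 2021-08-29, before the deadline.
(4) permitted from 2021-08-29 + 36 days = 2021-10-04 onward; done 2021-10-05, after the minimum wait.
(5) permitted from 2021-10-05 + 10 days = 2021-10-15 onward; done 2021-10-16, after the minimum wait.
(6) due by 2021-11-12 + 7 days = 2021-11-19; 2021-11-16 is within that limit.
(7) the permitted window runs from 2021-08-29 + 23 = 2021-09-21 to 2021-08-29 + 119 = 2021-12-26; done 2021-12-07, which is between those dates.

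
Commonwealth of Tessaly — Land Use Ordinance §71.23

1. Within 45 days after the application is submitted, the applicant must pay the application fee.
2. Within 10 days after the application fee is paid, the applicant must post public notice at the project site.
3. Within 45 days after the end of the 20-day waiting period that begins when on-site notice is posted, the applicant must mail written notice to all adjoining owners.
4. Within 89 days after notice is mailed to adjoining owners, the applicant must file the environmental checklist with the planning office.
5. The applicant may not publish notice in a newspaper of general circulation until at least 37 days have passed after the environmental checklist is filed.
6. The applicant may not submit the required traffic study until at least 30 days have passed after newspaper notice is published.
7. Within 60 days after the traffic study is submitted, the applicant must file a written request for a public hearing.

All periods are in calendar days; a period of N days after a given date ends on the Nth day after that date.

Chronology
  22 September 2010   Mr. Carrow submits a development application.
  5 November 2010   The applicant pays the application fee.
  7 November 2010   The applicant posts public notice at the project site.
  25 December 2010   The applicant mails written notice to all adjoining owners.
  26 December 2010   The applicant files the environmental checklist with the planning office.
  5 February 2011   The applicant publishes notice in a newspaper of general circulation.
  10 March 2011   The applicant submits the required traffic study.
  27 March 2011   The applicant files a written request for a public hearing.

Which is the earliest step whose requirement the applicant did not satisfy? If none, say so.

None — every step was satisfied

Step 1 — counting 45 days from 22 September 2010 (when the application is submitted) gives a deadline of 6 November 2010; 5 November 2010 is within that limit.
Step 2 — counting 10 days from 5 November 2010 (when the application fee is paid) gives a deadline of 15 November 2010; 7 November 2010 is within that limit.
Step 3 — counting 45 days from 27 November 2010 (end of the 20-day waiting period, which began when on-site notice is posted on 7 November 2010) gives a deadline of 11 January 2011; 25 December 2010 is within that limit.
Step 4 — counting 89 days from 25 December 2010 (when notice is mailed to adjoining owners) gives a deadline of 24 March 2011; done 26 December 2010 — timely.
Step 5 — must wait 37 days from 26 December 2010 (when the environmental checklist is filed), so not before 1 February 2011; done 5 February 2011 — permitted.
Step 6 — must wait 30 days from 5 February 2011 (when newspaper notice is published), so not before 7 March 2011; done 10 March 2011 — permitted.
Step 7 — counting 60 days from 10 March 2011 (when the traffic study is submitted) gives a deadline of 9 May 2011; 27 March 2011 is within that limit.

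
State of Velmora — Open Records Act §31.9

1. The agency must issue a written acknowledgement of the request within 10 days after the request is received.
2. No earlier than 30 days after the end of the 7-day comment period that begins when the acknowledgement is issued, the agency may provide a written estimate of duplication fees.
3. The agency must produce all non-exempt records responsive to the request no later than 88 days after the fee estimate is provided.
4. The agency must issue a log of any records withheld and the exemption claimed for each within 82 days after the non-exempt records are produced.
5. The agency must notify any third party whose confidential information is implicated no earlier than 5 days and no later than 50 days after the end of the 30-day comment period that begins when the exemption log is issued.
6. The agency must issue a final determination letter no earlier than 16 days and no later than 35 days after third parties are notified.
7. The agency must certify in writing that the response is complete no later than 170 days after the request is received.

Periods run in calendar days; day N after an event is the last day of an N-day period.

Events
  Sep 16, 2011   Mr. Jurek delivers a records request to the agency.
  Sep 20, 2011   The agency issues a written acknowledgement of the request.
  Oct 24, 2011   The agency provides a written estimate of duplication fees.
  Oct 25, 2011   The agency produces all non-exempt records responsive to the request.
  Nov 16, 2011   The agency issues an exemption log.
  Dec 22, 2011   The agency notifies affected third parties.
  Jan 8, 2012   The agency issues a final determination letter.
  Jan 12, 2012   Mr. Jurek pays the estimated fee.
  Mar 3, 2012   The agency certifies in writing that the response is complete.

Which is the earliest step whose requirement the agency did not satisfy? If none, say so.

Step 2

(1) due by Sep 16, 2011 + 10 days = Sep 26, 2011; done Sep 20, 2011 — timely.
(2) permitted from Sep 27, 2011 + 30 days = Oct 27, 2011 onward; Oct 24, 2011 is 3 days before the earliest permitted date.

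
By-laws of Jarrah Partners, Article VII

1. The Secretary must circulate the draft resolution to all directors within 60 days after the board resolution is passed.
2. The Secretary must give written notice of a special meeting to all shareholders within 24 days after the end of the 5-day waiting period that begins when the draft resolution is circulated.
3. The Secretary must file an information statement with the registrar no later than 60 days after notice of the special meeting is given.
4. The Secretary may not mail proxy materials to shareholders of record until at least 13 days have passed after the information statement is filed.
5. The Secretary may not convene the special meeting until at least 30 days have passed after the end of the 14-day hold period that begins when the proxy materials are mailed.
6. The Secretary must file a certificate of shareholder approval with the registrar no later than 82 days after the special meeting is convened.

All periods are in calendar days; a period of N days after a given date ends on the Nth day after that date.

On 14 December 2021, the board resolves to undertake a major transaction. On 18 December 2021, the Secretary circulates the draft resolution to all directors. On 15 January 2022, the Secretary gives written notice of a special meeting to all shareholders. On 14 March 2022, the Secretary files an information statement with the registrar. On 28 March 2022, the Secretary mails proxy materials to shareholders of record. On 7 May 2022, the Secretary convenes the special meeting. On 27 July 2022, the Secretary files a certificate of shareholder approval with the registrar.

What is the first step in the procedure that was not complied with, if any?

Step 1 — counting 60 days from 14 December 2021 (when the board resolution is passed) gives a deadline of 12 February 2022; 18 December 2021 is within that limit.
Step 2 — counting 24 days from 23 December 2021 (end of the 5-day waiting period, which began when the draft resolution is circulated on 18 December 2021) gives a deadline of 16 January 2022; done 15 January 2022 — timely.
Step 3 — counting 60 days from 15 January 2022 (when notice of the special meeting is given) gives a deadline of 16 March 2022; completed 14 March 2022, before the deadline.
Step 4 — must wait 13 days from 14 March 2022 (when the information statement is filed), so not before 27 March 2022; done 28 March 2022, after the minimum wait.
Step 5 — must wait 30 days from 11 April 2022 (end of the 14-day hold period, which began when the proxy materials are mailed on 28 March 2022), so not before 11 May 2022; 7 May 2022 is 4 days before the earliest permitted date.
Later steps need not be reached.

Step 5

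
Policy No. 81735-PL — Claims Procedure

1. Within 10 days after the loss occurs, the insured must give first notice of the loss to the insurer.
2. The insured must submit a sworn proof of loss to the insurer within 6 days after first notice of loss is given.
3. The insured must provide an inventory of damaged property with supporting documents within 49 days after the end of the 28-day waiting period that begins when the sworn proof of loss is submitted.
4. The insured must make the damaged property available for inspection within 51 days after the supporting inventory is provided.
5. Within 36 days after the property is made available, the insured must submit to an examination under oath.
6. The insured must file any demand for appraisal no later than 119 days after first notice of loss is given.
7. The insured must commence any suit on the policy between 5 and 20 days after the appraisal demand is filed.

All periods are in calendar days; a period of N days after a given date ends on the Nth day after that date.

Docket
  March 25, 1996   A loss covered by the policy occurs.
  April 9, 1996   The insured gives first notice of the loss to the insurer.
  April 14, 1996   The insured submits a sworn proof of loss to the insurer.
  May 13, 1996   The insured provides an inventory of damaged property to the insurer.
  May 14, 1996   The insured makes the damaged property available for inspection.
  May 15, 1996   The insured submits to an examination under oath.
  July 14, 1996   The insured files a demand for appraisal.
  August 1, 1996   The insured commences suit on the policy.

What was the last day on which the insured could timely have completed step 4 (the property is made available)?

Step 4 runs from May 13, 1996, when the supporting inventory is provided. 51 days after May 13, 1996 is July 3, 1996.

July 3, 1996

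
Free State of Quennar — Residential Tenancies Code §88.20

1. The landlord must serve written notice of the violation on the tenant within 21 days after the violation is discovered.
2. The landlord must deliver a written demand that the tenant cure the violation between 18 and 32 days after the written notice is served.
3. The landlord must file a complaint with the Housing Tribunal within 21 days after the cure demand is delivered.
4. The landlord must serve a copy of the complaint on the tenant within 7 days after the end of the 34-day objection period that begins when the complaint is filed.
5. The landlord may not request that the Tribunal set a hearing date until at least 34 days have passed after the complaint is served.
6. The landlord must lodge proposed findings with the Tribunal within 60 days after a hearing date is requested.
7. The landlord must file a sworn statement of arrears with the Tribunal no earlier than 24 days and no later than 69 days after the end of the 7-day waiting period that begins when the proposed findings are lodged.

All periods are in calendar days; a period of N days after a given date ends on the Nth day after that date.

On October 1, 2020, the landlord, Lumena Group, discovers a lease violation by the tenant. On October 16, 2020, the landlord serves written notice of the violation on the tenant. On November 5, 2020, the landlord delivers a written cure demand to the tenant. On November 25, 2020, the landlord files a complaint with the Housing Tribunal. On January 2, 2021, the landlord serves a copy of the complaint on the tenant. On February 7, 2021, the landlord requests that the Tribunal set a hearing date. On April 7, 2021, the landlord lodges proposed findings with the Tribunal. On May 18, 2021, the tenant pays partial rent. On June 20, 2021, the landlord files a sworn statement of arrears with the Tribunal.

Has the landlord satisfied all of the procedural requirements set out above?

Yes

(1) due by October 1, 2020 + 21 days = October 22, 2020; October 16, 2020 is within that limit.
(2) the permitted window runs from October 16, 2020 + 18 = November 3, 2020 to October 16, 2020 + 32 = November 17, 2020; done November 5, 2020, which is between those dates.
(3) due by November 5, 2020 + 21 days = November 26, 2020; November 25, 2020 is within that limit.
(4) due by December 29, 2020 + 7 days = January 5, 2021; done January 2, 2021 — timely.
(5) permitted from January 2, 2021 + 34 days = February 5, 2021 onward; done February 7, 2021 — permitted.
(6) due by February 7, 2021 + 60 days = April 8, 2021; April 7, 2021 is within that limit.
(7) the permitted window runs from April 14, 2021 + 24 = May 8, 2021 to April 14, 2021 + 69 = June 22, 2021; done June 20, 2021, which is between those dates.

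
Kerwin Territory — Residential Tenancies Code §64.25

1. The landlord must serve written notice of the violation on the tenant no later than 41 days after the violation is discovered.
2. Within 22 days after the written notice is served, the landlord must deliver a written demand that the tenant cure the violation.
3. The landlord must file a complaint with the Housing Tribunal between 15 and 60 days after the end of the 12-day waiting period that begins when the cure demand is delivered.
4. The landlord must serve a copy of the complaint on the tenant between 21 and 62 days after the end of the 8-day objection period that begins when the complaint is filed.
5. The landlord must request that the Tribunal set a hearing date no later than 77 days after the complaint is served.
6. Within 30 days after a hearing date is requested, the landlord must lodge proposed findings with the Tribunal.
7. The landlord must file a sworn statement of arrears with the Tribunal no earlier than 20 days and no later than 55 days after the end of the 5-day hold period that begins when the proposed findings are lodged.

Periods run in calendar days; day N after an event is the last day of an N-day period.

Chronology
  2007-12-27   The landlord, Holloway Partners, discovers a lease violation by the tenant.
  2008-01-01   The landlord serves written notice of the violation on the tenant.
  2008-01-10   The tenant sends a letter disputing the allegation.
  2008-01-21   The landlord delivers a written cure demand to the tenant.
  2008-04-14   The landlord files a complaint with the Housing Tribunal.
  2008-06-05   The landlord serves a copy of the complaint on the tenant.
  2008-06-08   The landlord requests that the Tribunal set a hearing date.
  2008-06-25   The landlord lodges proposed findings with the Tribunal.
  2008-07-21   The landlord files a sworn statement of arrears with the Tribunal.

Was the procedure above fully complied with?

No

(1) due by 2007-12-27 + 41 days = 2008-02-06; completed 2008-01-01, before the deadline.
(2) due by 2008-01-01 + 22 days = 2008-01-23; 2008-01-21 is within that limit.
(3) the permitted window runs from 2008-02-02 + 15 = 2008-02-17 to 2008-02-02 + 60 = 2008-04-02; done 2008-04-14 — 12 days after the window closed.
That is the first point of non-compliance.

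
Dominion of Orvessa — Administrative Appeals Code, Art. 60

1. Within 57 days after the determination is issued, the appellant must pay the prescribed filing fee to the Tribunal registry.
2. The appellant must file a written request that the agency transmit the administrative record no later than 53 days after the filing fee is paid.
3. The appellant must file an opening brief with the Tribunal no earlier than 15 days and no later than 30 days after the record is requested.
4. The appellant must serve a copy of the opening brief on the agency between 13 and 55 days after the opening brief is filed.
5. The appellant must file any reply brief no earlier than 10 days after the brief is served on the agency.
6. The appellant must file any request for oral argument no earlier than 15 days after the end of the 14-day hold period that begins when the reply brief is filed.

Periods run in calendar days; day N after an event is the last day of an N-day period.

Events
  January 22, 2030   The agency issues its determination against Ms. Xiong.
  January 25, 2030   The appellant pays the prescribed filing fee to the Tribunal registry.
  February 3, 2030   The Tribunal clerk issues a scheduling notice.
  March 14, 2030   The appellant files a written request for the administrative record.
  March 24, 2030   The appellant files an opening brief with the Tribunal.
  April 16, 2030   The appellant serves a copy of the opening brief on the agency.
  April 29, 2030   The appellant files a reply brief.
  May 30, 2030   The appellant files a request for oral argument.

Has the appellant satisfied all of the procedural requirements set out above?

No

(1) due by January 22, 2030 + 57 days = March 20, 2030; done January 25, 2030 — timely.
(2) due by January 25, 2030 + 53 days = March 19, 2030; completed March 14, 2030, before the deadline.
(3) the permitted window runs from March 14, 2030 + 15 = March 29, 2030 to March 14, 2030 + 30 = April 13, 2030; March 24, 2030 is 5 days too early.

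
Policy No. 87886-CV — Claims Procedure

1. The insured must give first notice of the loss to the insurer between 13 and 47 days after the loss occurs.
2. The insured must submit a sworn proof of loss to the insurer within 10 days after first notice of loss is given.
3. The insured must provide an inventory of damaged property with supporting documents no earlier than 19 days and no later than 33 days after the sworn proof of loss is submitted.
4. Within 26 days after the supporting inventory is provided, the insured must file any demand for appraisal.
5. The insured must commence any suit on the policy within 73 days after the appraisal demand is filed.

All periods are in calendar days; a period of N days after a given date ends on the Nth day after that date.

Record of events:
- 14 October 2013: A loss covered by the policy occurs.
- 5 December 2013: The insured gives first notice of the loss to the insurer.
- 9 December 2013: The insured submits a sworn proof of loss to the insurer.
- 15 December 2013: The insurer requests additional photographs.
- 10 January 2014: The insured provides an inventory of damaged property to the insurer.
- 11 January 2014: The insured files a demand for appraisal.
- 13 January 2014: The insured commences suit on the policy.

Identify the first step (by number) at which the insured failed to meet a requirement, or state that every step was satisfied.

(1) the permitted window runs from 14 October 2013 + 13 = 27 October 2013 to 14 October 2013 + 47 = 30 November 2013; done 5 December 2013 — 5 days after the window closed.

Step 1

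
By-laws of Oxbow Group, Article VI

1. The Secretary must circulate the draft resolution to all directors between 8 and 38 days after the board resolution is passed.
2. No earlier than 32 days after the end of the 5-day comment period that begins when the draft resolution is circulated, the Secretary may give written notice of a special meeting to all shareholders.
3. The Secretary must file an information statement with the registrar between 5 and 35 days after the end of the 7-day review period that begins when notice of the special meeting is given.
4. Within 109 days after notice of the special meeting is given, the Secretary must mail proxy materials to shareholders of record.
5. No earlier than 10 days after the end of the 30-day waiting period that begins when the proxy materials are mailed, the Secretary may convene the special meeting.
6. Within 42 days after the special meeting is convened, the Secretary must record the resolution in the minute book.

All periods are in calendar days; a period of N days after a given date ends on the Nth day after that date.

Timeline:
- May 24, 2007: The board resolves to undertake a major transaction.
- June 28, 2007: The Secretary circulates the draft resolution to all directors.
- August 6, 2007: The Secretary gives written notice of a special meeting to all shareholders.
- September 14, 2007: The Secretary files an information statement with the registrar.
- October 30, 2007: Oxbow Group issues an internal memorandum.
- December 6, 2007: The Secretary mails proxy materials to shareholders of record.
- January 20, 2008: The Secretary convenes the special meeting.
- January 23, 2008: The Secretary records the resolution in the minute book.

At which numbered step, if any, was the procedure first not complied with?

Step 4

(1) the permitted window runs from May 24, 2007 + 8 = June 1, 2007 to May 24, 2007 + 38 = July 1, 2007; June 28, 2007 falls inside that range.
(2) permitted from July 3, 2007 + 32 days = August 4, 2007 onward; done August 6, 2007, after the minimum wait.
(3) the permitted window runs from August 13, 2007 + 5 = August 18, 2007 to August 13, 2007 + 35 = September 17, 2007; September 14, 2007 falls inside that range.
(4) due by August 6, 2007 + 109 days = November 23, 2007; not done until December 6, 2007, 13 days after the deadline.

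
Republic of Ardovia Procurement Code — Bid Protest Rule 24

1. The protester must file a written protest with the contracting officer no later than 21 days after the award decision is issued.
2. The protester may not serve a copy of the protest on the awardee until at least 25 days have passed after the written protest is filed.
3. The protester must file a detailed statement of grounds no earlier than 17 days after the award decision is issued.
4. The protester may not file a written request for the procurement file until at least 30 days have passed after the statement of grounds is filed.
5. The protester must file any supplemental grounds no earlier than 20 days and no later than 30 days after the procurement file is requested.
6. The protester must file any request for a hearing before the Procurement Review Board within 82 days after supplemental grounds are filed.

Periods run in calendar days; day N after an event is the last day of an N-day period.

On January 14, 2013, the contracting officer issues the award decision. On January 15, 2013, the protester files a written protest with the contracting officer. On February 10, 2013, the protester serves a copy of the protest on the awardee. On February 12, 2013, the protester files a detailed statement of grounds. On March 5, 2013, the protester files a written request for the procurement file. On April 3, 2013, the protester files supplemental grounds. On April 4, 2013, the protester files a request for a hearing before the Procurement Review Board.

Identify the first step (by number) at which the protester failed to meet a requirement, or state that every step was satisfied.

Step 4

Step 1: 21 days after January 14, 2013 (when the award decision is issued) is February 4, 2013; done January 15, 2013 — timely.
Step 2: the earliest permitted date is 25 days after January 15, 2013 (when the written protest is filed), i.e. February 9, 2013; February 10, 2013 is on or after that date.
Step 3: the earliest permitted date is 17 days after January 14, 2013 (when the award decision is issued), i.e. January 31, 2013; February 12, 2013 is on or after that date.
Step 4: the earliest permitted date is 30 days after February 12, 2013 (when the statement of grounds is filed), i.e. March 14, 2013; March 5, 2013 is 9 days before the earliest permitted date.
No need to go further; step 4 was not satisfied.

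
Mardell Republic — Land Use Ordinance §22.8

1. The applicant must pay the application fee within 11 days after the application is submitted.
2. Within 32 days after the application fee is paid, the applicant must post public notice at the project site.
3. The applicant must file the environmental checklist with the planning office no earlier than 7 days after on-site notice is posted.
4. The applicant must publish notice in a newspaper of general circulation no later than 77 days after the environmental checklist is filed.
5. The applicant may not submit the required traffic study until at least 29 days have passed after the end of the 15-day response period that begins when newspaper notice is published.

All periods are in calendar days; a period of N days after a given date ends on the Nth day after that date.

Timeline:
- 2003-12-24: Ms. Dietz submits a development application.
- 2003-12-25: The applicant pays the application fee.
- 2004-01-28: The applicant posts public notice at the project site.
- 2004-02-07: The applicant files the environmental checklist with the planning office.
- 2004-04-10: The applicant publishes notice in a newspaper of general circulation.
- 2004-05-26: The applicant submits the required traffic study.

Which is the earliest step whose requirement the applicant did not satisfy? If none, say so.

Step 1: 11 days after 2003-12-24 (when the application is submitted) is 2004-01-04; done 2003-12-25 — timely.
Step 2: 32 days after 2003-12-25 (when the application fee is paid) is 2004-01-26; 2004-01-28 misses that deadline by 2 days.
The procedure was therefore not followed at step 2.

Step 2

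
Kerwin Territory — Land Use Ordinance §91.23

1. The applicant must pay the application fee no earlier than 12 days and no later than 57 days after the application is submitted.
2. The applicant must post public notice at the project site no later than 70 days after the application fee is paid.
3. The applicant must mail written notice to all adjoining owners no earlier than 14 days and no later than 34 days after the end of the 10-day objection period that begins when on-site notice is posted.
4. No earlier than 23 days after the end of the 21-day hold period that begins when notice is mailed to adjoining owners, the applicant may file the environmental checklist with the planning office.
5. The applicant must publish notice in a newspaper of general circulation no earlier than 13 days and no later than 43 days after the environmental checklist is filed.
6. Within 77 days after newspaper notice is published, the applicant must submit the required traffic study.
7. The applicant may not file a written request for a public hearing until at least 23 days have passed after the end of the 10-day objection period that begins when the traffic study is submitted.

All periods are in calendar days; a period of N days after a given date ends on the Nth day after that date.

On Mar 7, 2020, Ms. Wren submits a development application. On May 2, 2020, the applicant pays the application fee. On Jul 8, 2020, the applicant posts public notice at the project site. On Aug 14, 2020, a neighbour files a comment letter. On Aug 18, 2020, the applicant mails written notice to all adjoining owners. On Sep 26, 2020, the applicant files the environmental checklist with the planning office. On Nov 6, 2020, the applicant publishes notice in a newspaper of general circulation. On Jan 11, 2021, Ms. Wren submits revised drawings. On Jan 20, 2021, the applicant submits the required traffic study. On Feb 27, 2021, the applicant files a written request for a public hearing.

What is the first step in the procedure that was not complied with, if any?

Step 4

(1) the permitted window runs from Mar 7, 2020 + 12 = Mar 19, 2020 to Mar 7, 2020 + 57 = May 3, 2020; May 2, 2020 falls inside that range.
(2) due by May 2, 2020 + 70 days = Jul 11, 2020; completed Jul 8, 2020, before the deadline.
(3) the permitted window runs from Jul 18, 2020 + 14 = Aug 1, 2020 to Jul 18, 2020 + 34 = Aug 21, 2020; Aug 18, 2020 falls inside that range.
(4) permitted from Sep 8, 2020 + 23 days = Oct 1, 2020 onward; Sep 26, 2020 is 5 days before the earliest permitted date.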